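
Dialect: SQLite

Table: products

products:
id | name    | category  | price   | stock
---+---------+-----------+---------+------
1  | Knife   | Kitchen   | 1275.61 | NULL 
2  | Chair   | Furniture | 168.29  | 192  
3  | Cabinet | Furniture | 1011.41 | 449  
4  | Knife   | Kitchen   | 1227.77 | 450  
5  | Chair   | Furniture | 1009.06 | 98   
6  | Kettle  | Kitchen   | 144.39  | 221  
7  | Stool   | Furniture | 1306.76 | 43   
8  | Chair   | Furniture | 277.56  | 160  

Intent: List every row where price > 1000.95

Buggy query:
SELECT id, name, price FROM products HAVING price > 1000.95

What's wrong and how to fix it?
Bug: HAVING filters the output of aggregation, but this query has no GROUP BY and no aggregate functions, so SQLite rejects it (HAVING clause on a non-aggregate query); the condition here is per row

Fix: Replace HAVING with WHERE since the condition applies to individual rows

Corrected query:
SELECT id, name, price FROM products WHERE price > 1000.95

Result:
id | name    | price  
---+---------+--------
1  | Knife   | 1275.61
3  | Cabinet | 1011.41
4  | Knife   | 1227.77
5  | Chair   | 1009.06
7  | Stool   | 1306.76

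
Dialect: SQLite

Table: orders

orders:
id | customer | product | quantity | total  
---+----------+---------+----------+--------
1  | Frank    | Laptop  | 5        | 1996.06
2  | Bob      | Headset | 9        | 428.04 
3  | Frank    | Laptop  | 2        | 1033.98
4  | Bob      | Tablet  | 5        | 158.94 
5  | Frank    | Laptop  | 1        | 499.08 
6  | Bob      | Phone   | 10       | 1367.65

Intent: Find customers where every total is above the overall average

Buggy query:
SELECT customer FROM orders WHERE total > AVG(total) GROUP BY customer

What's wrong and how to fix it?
Bug: AVG() is an aggregate; it can't sit directly in WHERE

Fix: Use a subquery for AVG and a HAVING MIN(...) filter so the condition holds for every row in the group

Corrected query:
SELECT customer FROM orders GROUP BY customer HAVING MIN(total) > (SELECT AVG(total) FROM orders)

Result:
(no rows)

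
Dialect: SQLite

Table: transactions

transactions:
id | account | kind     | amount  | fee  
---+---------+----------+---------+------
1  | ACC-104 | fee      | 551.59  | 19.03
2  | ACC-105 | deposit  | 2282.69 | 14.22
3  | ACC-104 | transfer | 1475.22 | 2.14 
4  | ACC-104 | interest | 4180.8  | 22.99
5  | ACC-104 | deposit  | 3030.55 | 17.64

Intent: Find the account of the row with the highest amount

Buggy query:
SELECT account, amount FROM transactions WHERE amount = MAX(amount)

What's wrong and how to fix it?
Bug: WHERE is evaluated per row; an aggregate over the whole table isn't defined there

Fix: Use a subquery: WHERE amount = (SELECT MAX(amount) FROM transactions)

Corrected query:
SELECT account, amount FROM transactions WHERE amount = (SELECT MAX(amount) FROM transactions)

Result:
account | amount
--------+-------
ACC-104 | 4180.8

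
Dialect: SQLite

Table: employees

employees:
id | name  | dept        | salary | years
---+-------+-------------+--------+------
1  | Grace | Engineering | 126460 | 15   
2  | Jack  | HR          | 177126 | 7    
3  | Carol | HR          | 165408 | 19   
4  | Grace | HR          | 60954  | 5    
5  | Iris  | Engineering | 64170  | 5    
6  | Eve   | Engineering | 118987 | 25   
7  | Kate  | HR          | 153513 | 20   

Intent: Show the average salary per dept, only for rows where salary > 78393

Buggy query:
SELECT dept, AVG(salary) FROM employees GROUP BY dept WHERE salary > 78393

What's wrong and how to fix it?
Bug: Row-level WHERE must come before GROUP BY in the clause order

Fix: Move the WHERE clause before GROUP BY

Corrected query:
SELECT dept, AVG(salary) FROM employees WHERE salary > 78393 GROUP BY dept

Result:
dept        | AVG(salary)
------------+------------
Engineering | 122723.5   
HR          | 165349     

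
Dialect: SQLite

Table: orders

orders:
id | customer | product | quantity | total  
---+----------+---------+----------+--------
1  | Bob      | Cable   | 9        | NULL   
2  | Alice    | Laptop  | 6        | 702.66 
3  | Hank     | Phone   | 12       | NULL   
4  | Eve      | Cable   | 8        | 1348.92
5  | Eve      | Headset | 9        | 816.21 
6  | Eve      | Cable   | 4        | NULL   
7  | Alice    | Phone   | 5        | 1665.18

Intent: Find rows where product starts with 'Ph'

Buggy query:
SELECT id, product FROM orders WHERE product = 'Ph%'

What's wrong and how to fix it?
Bug: Wildcards only work with LIKE; '=' treats '%' as a literal character

Fix: Use LIKE for wildcard pattern matching

Corrected query:
SELECT id, product FROM orders WHERE product LIKE 'Ph%'

Result:
id | product
---+--------
3  | Phone  
7  | Phone  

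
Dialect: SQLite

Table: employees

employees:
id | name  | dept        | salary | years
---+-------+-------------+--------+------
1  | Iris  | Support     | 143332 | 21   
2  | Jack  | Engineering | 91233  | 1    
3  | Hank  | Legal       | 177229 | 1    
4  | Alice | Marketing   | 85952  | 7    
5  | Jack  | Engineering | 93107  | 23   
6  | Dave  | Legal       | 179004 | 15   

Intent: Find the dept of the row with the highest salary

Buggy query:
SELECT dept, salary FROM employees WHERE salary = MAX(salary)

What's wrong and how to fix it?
Bug: MAX(salary) is an aggregate and cannot be used directly in WHERE

Fix: Use a subquery: WHERE salary = (SELECT MAX(salary) FROM employees)

Corrected query:
SELECT dept, salary FROM employees WHERE salary = (SELECT MAX(salary) FROM employees)

Result:
dept  | salary
------+-------
Legal | 179004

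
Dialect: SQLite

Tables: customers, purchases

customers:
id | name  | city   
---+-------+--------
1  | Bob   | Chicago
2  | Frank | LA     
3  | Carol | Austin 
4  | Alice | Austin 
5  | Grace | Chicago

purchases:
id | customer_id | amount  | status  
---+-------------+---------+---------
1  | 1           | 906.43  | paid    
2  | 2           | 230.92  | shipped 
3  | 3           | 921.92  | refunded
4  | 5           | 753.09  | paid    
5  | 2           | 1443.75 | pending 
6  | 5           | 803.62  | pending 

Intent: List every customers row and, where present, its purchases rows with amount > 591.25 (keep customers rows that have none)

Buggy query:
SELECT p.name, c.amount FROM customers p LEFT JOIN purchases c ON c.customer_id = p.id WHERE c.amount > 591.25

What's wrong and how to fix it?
Bug: Filtering c.amount in WHERE discards the NULL rows produced by LEFT JOIN, turning it into an inner join

Fix: Move the right-table condition into the ON clause so unmatched parents are kept

Corrected query:
SELECT p.name, c.amount FROM customers p LEFT JOIN purchases c ON c.customer_id = p.id AND c.amount > 591.25

Result:
name  | amount 
------+--------
Bob   | 906.43 
Frank | 1443.75
Carol | 921.92 
Alice | NULL   
Grace | 753.09 
Grace | 803.62 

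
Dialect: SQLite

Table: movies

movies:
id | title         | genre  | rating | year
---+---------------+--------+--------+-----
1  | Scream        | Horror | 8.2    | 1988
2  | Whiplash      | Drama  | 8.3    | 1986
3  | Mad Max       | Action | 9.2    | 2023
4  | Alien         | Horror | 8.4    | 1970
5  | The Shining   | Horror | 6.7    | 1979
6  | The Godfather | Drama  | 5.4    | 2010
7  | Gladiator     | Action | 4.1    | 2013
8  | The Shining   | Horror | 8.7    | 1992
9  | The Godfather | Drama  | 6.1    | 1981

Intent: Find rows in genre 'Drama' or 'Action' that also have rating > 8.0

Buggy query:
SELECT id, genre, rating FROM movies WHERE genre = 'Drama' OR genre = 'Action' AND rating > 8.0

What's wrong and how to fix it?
Bug: AND binds tighter than OR, so this parses as genre = 'Drama' OR (genre = 'Action' AND rating > 8.0)

Fix: Add parentheses around the OR so the AND applies to both alternatives

Corrected query:
SELECT id, genre, rating FROM movies WHERE (genre = 'Drama' OR genre = 'Action') AND rating > 8.0

Result:
id | genre  | rating
---+--------+-------
2  | Drama  | 8.3   
3  | Action | 9.2   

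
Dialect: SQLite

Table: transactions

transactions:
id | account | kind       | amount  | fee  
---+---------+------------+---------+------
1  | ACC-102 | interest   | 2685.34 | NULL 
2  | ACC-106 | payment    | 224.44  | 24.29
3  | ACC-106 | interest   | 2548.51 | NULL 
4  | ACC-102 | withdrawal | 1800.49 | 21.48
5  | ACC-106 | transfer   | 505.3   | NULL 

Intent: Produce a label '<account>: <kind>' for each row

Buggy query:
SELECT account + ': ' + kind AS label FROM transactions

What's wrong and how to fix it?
Bug: '+' is numeric addition; on text columns SQLite converts them to 0 instead of concatenating

Fix: Use the || operator for string concatenation

Corrected query:
SELECT account || ': ' || kind AS label FROM transactions

Result:
label              
-------------------
ACC-102: interest  
ACC-106: payment   
ACC-106: interest  
ACC-102: withdrawal
ACC-106: transfer  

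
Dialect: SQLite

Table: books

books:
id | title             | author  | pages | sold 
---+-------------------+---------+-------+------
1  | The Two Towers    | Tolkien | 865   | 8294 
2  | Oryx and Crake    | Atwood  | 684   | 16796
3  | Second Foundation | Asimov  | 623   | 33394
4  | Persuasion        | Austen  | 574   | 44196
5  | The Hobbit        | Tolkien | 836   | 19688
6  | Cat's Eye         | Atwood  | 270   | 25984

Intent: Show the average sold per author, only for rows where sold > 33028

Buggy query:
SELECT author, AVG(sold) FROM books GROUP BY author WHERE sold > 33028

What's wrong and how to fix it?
Bug: WHERE cannot follow GROUP BY

Fix: Move the WHERE clause before GROUP BY

Corrected query:
SELECT author, AVG(sold) FROM books WHERE sold > 33028 GROUP BY author

Result:
author | AVG(sold)
-------+----------
Asimov | 33394    
Austen | 44196    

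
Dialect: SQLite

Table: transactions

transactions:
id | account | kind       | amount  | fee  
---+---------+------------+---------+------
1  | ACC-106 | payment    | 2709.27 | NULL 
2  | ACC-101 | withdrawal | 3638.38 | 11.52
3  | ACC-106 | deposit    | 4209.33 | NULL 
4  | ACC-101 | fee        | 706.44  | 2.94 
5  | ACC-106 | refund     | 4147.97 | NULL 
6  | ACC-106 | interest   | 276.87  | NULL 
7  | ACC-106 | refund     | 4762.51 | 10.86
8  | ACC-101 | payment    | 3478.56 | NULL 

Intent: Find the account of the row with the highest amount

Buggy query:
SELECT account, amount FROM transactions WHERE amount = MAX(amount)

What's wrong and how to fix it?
Bug: WHERE is evaluated per row; an aggregate over the whole table isn't defined there

Fix: Wrap MAX in a scalar subquery so WHERE compares against a single value

Corrected query:
SELECT account, amount FROM transactions WHERE amount = (SELECT MAX(amount) FROM transactions)

Result:
account | amount 
--------+--------
ACC-106 | 4762.51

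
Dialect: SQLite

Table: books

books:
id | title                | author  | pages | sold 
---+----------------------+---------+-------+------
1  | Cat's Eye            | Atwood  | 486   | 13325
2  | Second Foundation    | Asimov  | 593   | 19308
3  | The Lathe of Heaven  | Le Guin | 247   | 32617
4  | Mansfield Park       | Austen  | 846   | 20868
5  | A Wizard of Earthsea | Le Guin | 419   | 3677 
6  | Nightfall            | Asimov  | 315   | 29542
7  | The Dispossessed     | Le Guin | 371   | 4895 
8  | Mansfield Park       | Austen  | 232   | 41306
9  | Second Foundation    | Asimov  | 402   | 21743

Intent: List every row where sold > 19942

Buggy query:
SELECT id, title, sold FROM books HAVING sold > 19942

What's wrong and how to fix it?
Bug: HAVING filters the output of aggregation, but this query has no GROUP BY and no aggregate functions, so SQLite rejects it (HAVING clause on a non-aggregate query); the condition here is per row

Fix: Replace HAVING with WHERE since the condition applies to individual rows

Corrected query:
SELECT id, title, sold FROM books WHERE sold > 19942

Result:
id | title               | sold 
---+---------------------+------
3  | The Lathe of Heaven | 32617
4  | Mansfield Park      | 20868
6  | Nightfall           | 29542
8  | Mansfield Park      | 41306
9  | Second Foundation   | 21743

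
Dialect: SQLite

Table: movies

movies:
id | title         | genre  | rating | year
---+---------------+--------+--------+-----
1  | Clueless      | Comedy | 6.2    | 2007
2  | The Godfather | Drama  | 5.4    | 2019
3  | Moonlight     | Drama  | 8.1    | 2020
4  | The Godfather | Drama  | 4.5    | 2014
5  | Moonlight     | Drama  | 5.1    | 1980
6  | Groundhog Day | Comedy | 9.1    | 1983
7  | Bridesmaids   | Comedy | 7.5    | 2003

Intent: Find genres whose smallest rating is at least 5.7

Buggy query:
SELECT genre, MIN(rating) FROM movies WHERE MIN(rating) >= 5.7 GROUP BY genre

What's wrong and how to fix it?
Bug: Aggregates like MIN are computed per group after WHERE runs

Fix: Use HAVING for the per-group MIN condition

Corrected query:
SELECT genre, MIN(rating) FROM movies GROUP BY genre HAVING MIN(rating) >= 5.7

Result:
genre  | MIN(rating)
-------+------------
Comedy | 6.2        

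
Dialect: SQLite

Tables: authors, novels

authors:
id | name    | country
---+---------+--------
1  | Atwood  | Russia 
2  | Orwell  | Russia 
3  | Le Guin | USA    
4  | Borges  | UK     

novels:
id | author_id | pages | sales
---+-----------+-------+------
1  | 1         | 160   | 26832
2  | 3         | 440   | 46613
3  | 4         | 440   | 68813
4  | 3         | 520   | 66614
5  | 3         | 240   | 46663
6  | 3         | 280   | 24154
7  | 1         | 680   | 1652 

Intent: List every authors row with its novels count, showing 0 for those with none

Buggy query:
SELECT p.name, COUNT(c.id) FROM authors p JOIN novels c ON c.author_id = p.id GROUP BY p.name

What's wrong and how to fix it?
Bug: INNER JOIN drops authors rows that have no matching novels rows

Fix: Switch to LEFT JOIN to retain unmatched parent rows

Corrected query:
SELECT p.name, COUNT(c.id) FROM authors p LEFT JOIN novels c ON c.author_id = p.id GROUP BY p.name

Result:
name    | COUNT(c.id)
--------+------------
Atwood  | 2          
Borges  | 1          
Le Guin | 4          
Orwell  | 0          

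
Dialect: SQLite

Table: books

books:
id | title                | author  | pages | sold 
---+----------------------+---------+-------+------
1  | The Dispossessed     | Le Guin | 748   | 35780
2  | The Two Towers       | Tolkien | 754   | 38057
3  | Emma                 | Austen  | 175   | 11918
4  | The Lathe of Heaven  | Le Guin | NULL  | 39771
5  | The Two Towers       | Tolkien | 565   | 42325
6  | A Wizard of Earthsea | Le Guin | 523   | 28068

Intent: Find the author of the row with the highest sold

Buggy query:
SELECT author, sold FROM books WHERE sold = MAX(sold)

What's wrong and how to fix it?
Bug: MAX(sold) is an aggregate and cannot be used directly in WHERE

Fix: Use a subquery: WHERE sold = (SELECT MAX(sold) FROM books)

Corrected query:
SELECT author, sold FROM books WHERE sold = (SELECT MAX(sold) FROM books)

Result:
author  | sold 
--------+------
Tolkien | 42325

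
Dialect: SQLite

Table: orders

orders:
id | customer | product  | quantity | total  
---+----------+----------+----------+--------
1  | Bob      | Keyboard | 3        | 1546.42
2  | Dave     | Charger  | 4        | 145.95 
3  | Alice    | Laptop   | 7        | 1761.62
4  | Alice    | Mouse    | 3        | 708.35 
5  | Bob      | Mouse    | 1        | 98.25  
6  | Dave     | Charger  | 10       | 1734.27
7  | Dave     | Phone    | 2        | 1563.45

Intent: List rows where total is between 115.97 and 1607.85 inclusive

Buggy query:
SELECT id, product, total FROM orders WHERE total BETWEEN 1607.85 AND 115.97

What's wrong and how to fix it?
Bug: The bounds are reversed; BETWEEN a AND b requires a <= b to match anything

Fix: Write BETWEEN 115.97 AND 1607.85

Corrected query:
SELECT id, product, total FROM orders WHERE total BETWEEN 115.97 AND 1607.85

Result:
id | product  | total  
---+----------+--------
1  | Keyboard | 1546.42
2  | Charger  | 145.95 
4  | Mouse    | 708.35 
7  | Phone    | 1563.45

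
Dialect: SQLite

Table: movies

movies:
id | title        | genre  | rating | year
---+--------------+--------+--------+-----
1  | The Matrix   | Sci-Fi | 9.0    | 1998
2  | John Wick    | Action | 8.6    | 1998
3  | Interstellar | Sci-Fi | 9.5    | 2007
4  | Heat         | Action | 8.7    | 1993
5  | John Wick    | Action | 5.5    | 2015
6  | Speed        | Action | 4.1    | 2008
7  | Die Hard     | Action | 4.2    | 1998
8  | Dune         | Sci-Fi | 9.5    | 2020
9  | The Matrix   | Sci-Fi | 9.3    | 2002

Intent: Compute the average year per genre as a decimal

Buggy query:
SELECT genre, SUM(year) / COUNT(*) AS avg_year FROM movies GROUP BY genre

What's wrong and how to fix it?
Bug: Both operands are integers, so '/' performs integer division and truncates

Fix: Multiply by 1.0 (or CAST to REAL) to force floating-point division

Corrected query:
SELECT genre, SUM(year) * 1.0 / COUNT(*) AS avg_year FROM movies GROUP BY genre

Result:
genre  | avg_year
-------+---------
Action | 2002.4  
Sci-Fi | 2006.75 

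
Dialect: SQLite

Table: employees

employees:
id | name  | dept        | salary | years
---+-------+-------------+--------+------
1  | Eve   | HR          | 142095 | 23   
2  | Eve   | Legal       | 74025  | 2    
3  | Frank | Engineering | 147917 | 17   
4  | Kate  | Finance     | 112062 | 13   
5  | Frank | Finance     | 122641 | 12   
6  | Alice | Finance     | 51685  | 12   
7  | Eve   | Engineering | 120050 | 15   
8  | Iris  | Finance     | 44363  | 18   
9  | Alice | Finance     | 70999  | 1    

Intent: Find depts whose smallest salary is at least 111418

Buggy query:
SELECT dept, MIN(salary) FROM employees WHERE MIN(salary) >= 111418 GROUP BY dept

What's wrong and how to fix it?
Bug: MIN() in WHERE is a misuse of aggregate

Fix: Use HAVING for the per-group MIN condition

Corrected query:
SELECT dept, MIN(salary) FROM employees GROUP BY dept HAVING MIN(salary) >= 111418

Result:
dept        | MIN(salary)
------------+------------
Engineering | 120050     
HR          | 142095     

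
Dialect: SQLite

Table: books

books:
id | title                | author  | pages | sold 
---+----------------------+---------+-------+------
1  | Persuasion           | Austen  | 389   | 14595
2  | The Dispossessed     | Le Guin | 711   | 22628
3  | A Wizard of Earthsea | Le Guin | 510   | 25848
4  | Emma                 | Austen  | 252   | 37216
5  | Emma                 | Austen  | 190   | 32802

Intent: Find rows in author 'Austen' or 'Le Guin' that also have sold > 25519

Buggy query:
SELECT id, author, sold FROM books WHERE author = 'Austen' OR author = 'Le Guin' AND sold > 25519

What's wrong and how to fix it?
Bug: Without parentheses, AND is evaluated before OR, so the sold filter only applies to the 'Le Guin' branch

Fix: Add parentheses around the OR so the AND applies to both alternatives

Corrected query:
SELECT id, author, sold FROM books WHERE (author = 'Austen' OR author = 'Le Guin') AND sold > 25519

Result:
id | author  | sold 
---+---------+------
3  | Le Guin | 25848
4  | Austen  | 37216
5  | Austen  | 32802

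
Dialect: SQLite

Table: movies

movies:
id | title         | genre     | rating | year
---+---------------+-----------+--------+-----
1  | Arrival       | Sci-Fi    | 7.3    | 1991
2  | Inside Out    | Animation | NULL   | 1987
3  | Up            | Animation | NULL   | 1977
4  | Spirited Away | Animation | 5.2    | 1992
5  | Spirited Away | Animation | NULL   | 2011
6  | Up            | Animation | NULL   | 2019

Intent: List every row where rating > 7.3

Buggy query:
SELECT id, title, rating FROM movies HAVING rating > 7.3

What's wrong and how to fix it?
Bug: This is a non-aggregate query (no GROUP BY, no aggregates), so in SQLite the HAVING clause is invalid here; a row-level condition belongs in WHERE

Fix: Replace HAVING with WHERE since the condition applies to individual rows

Corrected query:
SELECT id, title, rating FROM movies WHERE rating > 7.3

Result:
(no rows)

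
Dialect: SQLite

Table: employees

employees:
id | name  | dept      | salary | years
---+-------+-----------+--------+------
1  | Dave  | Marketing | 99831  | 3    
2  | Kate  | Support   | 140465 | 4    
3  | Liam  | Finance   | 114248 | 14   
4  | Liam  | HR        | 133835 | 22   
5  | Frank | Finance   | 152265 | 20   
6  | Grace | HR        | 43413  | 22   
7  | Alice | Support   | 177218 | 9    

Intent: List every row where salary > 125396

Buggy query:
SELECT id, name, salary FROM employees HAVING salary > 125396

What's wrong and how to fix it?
Bug: This is a non-aggregate query (no GROUP BY, no aggregates), so in SQLite the HAVING clause is invalid here; a row-level condition belongs in WHERE

Fix: Use WHERE for row-level filtering

Corrected query:
SELECT id, name, salary FROM employees WHERE salary > 125396

Result:
id | name  | salary
---+-------+-------
2  | Kate  | 140465
4  | Liam  | 133835
5  | Frank | 152265
7  | Alice | 177218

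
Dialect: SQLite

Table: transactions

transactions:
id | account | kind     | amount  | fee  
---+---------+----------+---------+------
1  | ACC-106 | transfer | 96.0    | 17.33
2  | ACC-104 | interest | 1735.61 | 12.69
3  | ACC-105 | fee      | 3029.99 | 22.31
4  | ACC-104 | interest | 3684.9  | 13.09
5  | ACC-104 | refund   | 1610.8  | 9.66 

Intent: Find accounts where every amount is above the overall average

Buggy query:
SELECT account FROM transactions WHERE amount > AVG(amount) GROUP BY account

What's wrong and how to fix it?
Bug: AVG() is an aggregate; it can't sit directly in WHERE

Fix: Compute the overall average in a scalar subquery and compare each group's MIN against it in HAVING

Corrected query:
SELECT account FROM transactions GROUP BY account HAVING MIN(amount) > (SELECT AVG(amount) FROM transactions)

Result:
account
-------
ACC-105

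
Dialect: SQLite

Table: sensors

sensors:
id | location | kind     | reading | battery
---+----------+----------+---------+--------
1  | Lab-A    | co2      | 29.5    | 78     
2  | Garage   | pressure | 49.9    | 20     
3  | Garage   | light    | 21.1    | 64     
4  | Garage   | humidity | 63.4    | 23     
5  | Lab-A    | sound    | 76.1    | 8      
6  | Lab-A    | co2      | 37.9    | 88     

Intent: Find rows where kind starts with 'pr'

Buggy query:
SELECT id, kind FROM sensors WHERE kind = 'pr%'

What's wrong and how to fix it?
Bug: '=' compares the literal string including the % character; pattern matching needs LIKE

Fix: Use LIKE for wildcard pattern matching

Corrected query:
SELECT id, kind FROM sensors WHERE kind LIKE 'pr%'

Result:
id | kind    
---+---------
2  | pressure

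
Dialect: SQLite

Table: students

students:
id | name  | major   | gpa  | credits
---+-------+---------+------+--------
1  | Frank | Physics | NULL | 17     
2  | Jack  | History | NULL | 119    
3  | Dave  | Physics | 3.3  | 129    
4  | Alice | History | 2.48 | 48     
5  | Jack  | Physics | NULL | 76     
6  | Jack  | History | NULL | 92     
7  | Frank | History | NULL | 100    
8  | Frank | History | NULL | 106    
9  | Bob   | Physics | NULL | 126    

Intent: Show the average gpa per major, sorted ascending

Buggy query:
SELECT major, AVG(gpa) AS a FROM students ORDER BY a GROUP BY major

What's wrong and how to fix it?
Bug: ORDER BY appears before GROUP BY; SQL clause order requires GROUP BY first

Fix: Move ORDER BY to the end, after GROUP BY

Corrected query:
SELECT major, AVG(gpa) AS a FROM students GROUP BY major ORDER BY a

Result:
major   | a   
--------+-----
History | 2.48
Physics | 3.3 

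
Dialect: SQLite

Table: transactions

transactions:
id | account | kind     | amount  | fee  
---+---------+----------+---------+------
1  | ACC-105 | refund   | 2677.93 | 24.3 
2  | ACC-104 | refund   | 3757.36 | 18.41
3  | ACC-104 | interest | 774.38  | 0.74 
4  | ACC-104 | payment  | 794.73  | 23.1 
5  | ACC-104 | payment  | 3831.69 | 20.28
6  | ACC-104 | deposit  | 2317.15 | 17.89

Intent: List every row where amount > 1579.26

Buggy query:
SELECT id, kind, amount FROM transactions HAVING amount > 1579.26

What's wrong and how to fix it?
Bug: This is a non-aggregate query (no GROUP BY, no aggregates), so in SQLite the HAVING clause is invalid here; a row-level condition belongs in WHERE

Fix: Use WHERE for row-level filtering

Corrected query:
SELECT id, kind, amount FROM transactions WHERE amount > 1579.26

Result:
id | kind    | amount 
---+---------+--------
1  | refund  | 2677.93
2  | refund  | 3757.36
5  | payment | 3831.69
6  | deposit | 2317.15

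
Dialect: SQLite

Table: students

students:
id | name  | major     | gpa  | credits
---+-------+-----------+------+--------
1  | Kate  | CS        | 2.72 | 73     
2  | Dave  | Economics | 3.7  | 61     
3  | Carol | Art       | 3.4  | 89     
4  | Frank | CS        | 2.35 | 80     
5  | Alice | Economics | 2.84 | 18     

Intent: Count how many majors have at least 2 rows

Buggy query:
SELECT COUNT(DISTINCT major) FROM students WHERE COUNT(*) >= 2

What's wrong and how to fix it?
Bug: WHERE filters individual rows, not groups, so a group-level COUNT is invalid there

Fix: Use a subquery that GROUPs and filters with HAVING, then count its rows

Corrected query:
SELECT COUNT(*) FROM (SELECT major FROM students GROUP BY major HAVING COUNT(*) >= 2)

Result:
COUNT(*)
--------
2       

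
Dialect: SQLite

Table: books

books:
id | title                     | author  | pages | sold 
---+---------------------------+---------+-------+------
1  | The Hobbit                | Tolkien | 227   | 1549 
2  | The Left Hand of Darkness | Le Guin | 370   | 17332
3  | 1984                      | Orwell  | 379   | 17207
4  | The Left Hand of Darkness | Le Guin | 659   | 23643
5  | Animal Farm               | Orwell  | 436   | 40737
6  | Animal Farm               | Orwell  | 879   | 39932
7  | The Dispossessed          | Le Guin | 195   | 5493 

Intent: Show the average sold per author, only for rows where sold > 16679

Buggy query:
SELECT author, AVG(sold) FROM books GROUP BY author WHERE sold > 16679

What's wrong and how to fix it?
Bug: WHERE cannot follow GROUP BY

Fix: Move the WHERE clause before GROUP BY

Corrected query:
SELECT author, AVG(sold) FROM books WHERE sold > 16679 GROUP BY author

Result:
author  | AVG(sold)   
--------+-------------
Le Guin | 20487.5     
Orwell  | 32625.333333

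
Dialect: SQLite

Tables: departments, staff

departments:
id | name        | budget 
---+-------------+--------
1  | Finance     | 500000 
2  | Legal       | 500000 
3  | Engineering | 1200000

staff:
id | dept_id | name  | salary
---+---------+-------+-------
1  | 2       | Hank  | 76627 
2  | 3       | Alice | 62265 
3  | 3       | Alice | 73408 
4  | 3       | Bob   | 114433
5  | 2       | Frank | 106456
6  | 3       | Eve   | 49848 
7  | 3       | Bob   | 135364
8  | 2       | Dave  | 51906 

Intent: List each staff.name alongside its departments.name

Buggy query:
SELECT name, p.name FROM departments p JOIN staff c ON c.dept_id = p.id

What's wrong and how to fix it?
Bug: 'name' exists in both joined tables, so the database can't tell which one is meant

Fix: Qualify the column with its table alias (c.name)

Corrected query:
SELECT c.name, p.name FROM departments p JOIN staff c ON c.dept_id = p.id

Result:
name  | name       
------+------------
Hank  | Legal      
Alice | Engineering
Alice | Engineering
Bob   | Engineering
Frank | Legal      
Eve   | Engineering
Bob   | Engineering
Dave  | Legal      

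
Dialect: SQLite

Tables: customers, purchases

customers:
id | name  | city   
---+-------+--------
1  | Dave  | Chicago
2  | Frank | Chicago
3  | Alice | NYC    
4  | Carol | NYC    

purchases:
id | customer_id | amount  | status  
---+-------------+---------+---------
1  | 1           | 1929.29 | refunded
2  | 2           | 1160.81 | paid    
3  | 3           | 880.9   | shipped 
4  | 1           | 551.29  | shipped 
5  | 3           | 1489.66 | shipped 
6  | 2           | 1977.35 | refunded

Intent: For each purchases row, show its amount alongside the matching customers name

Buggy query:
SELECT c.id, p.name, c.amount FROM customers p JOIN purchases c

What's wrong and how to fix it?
Bug: JOIN with no ON clause produces a cartesian product; every purchases row pairs with every customers row

Fix: Add ON c.customer_id = p.id to the JOIN

Corrected query:
SELECT c.id, p.name, c.amount FROM customers p JOIN purchases c ON c.customer_id = p.id

Result:
id | name  | amount 
---+-------+--------
1  | Dave  | 1929.29
2  | Frank | 1160.81
3  | Alice | 880.9  
4  | Dave  | 551.29 
5  | Alice | 1489.66
6  | Frank | 1977.35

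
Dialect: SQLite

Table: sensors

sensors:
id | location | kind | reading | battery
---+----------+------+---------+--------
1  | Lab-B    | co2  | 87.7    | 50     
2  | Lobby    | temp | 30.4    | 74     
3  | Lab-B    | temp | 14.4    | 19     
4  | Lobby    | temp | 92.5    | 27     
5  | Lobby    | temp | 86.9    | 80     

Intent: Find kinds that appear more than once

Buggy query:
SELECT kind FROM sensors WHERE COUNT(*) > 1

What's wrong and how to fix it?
Bug: COUNT(*) is an aggregate and cannot be used in WHERE

Fix: GROUP BY kind, then filter groups with HAVING COUNT(*) > 1

Corrected query:
SELECT kind FROM sensors GROUP BY kind HAVING COUNT(*) > 1

Result:
kind
----
temp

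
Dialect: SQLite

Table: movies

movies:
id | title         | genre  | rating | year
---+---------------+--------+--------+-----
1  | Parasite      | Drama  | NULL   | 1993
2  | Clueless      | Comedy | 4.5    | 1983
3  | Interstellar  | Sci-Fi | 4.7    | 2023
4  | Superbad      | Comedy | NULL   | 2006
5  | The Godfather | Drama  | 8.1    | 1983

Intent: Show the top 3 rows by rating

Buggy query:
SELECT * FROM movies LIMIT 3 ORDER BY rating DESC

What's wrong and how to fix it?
Bug: ORDER BY cannot follow LIMIT; LIMIT is the final clause

Fix: Swap the clauses: ORDER BY first, then LIMIT

Corrected query:
SELECT * FROM movies ORDER BY rating DESC LIMIT 3

Result:
id | title         | genre  | rating | year
---+---------------+--------+--------+-----
5  | The Godfather | Drama  | 8.1    | 1983
3  | Interstellar  | Sci-Fi | 4.7    | 2023
2  | Clueless      | Comedy | 4.5    | 1983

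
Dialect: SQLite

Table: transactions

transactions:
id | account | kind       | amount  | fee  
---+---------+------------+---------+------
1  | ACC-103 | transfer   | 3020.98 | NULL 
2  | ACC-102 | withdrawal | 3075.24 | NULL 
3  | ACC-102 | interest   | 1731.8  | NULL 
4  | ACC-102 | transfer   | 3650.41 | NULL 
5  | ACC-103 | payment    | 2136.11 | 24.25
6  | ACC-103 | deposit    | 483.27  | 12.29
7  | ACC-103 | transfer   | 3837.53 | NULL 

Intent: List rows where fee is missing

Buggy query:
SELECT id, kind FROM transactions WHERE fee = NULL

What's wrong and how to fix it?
Bug: '= NULL' is always unknown in SQL three-valued logic, so no rows match

Fix: Use IS NULL to test for NULL

Corrected query:
SELECT id, kind FROM transactions WHERE fee IS NULL

Result:
id | kind      
---+-----------
1  | transfer  
2  | withdrawal
3  | interest  
4  | transfer  
7  | transfer  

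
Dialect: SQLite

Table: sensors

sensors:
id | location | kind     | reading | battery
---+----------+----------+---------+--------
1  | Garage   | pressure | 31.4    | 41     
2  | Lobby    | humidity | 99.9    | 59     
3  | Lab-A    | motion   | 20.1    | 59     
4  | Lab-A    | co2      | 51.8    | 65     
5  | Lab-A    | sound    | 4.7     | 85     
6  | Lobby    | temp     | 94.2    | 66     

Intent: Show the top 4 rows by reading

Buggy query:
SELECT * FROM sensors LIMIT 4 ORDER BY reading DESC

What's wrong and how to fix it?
Bug: ORDER BY cannot follow LIMIT; LIMIT is the final clause

Fix: Sort with ORDER BY, then apply LIMIT

Corrected query:
SELECT * FROM sensors ORDER BY reading DESC LIMIT 4

Result:
id | location | kind     | reading | battery
---+----------+----------+---------+--------
2  | Lobby    | humidity | 99.9    | 59     
6  | Lobby    | temp     | 94.2    | 66     
4  | Lab-A    | co2      | 51.8    | 65     
1  | Garage   | pressure | 31.4    | 41     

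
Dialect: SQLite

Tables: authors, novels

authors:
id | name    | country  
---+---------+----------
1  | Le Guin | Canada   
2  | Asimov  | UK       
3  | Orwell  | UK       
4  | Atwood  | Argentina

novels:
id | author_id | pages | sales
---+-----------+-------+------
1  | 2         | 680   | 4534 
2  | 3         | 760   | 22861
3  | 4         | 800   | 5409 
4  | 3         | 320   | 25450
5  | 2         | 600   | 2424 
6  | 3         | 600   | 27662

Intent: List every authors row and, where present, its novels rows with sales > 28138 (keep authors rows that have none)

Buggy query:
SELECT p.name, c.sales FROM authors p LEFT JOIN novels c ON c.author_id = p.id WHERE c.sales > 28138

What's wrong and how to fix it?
Bug: Filtering c.sales in WHERE discards the NULL rows produced by LEFT JOIN, turning it into an inner join

Fix: Move the right-table condition into the ON clause so unmatched parents are kept

Corrected query:
SELECT p.name, c.sales FROM authors p LEFT JOIN novels c ON c.author_id = p.id AND c.sales > 28138

Result:
name    | sales
--------+------
Le Guin | NULL 
Asimov  | NULL 
Orwell  | NULL 
Atwood  | NULL 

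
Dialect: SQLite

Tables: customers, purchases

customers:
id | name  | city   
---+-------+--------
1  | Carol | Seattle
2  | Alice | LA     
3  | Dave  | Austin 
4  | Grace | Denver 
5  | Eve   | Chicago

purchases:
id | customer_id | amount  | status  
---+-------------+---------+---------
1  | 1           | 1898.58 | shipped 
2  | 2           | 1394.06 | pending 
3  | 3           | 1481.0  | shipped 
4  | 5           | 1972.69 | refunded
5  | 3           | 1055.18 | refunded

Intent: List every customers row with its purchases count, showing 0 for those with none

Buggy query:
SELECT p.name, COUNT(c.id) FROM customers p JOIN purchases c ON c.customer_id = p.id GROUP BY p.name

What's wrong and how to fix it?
Bug: An inner join excludes parents with zero children

Fix: Switch to LEFT JOIN to retain unmatched parent rows

Corrected query:
SELECT p.name, COUNT(c.id) FROM customers p LEFT JOIN purchases c ON c.customer_id = p.id GROUP BY p.name

Result:
name  | COUNT(c.id)
------+------------
Alice | 1          
Carol | 1          
Dave  | 2          
Eve   | 1          
Grace | 0          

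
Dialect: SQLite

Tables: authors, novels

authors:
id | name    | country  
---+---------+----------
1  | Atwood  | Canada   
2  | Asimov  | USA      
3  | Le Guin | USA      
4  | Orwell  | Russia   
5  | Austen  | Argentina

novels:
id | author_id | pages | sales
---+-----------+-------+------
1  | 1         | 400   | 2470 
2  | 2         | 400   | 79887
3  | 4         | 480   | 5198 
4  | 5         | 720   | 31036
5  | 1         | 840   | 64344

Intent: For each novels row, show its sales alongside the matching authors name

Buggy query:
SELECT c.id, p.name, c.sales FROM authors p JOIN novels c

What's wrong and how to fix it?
Bug: Missing join condition: each novels row is matched to all authors rows instead of just its own

Fix: Specify the join condition linking the foreign key to the parent id

Corrected query:
SELECT c.id, p.name, c.sales FROM authors p JOIN novels c ON c.author_id = p.id

Result:
id | name   | sales
---+--------+------
1  | Atwood | 2470 
2  | Asimov | 79887
3  | Orwell | 5198 
4  | Austen | 31036
5  | Atwood | 64344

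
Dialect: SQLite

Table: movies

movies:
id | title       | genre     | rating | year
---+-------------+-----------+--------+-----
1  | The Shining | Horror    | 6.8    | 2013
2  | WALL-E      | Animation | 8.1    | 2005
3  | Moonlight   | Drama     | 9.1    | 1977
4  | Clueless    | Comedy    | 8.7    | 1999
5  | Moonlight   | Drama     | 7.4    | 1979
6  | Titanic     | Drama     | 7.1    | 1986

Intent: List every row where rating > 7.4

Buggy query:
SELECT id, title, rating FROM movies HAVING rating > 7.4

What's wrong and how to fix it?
Bug: HAVING filters the output of aggregation, but this query has no GROUP BY and no aggregate functions, so SQLite rejects it (HAVING clause on a non-aggregate query); the condition here is per row

Fix: Use WHERE for row-level filtering

Corrected query:
SELECT id, title, rating FROM movies WHERE rating > 7.4

Result:
id | title     | rating
---+-----------+-------
2  | WALL-E    | 8.1   
3  | Moonlight | 9.1   
4  | Clueless  | 8.7   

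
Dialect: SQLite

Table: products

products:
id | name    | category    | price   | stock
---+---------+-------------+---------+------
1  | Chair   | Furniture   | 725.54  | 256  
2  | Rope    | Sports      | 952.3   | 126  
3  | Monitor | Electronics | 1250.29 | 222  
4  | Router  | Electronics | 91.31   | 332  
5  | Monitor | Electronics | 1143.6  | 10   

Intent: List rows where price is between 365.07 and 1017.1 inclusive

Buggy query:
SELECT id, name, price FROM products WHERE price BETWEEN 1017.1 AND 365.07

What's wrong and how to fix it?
Bug: The bounds are reversed; BETWEEN a AND b requires a <= b to match anything

Fix: Swap the bounds so the smaller value comes first

Corrected query:
SELECT id, name, price FROM products WHERE price BETWEEN 365.07 AND 1017.1

Result:
id | name  | price 
---+-------+-------
1  | Chair | 725.54
2  | Rope  | 952.3 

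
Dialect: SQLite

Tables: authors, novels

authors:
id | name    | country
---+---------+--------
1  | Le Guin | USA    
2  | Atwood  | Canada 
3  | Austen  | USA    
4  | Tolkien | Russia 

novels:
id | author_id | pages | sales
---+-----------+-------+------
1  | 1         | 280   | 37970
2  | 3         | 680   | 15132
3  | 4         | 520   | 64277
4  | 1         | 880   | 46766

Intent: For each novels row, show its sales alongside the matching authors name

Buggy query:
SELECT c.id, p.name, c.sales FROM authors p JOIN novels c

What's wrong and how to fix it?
Bug: Missing join condition: each novels row is matched to all authors rows instead of just its own

Fix: Specify the join condition linking the foreign key to the parent id

Corrected query:
SELECT c.id, p.name, c.sales FROM authors p JOIN novels c ON c.author_id = p.id

Result:
id | name    | sales
---+---------+------
1  | Le Guin | 37970
2  | Austen  | 15132
3  | Tolkien | 64277
4  | Le Guin | 46766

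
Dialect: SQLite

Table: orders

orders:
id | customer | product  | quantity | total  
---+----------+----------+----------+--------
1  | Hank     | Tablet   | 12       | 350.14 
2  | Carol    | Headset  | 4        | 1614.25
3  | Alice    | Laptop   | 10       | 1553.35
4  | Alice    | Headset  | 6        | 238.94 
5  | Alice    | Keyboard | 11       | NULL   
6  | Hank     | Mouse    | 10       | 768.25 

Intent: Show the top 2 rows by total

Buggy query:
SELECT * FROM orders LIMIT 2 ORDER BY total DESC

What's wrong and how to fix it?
Bug: ORDER BY cannot follow LIMIT; LIMIT is the final clause

Fix: Sort with ORDER BY, then apply LIMIT

Corrected query:
SELECT * FROM orders ORDER BY total DESC LIMIT 2

Result:
id | customer | product | quantity | total  
---+----------+---------+----------+--------
2  | Carol    | Headset | 4        | 1614.25
3  | Alice    | Laptop  | 10       | 1553.35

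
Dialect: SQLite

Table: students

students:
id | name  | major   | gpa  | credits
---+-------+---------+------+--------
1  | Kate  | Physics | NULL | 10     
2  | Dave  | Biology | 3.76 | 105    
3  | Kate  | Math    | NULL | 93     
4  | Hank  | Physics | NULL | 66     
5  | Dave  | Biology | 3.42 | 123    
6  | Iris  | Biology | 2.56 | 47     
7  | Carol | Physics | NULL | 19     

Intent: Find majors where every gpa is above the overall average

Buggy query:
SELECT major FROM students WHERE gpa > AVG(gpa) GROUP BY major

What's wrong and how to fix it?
Bug: WHERE evaluates per row before aggregation, so AVG() is unavailable

Fix: Compute the overall average in a scalar subquery and compare each group's MIN against it in HAVING

Corrected query:
SELECT major FROM students GROUP BY major HAVING MIN(gpa) > (SELECT AVG(gpa) FROM students)

Result:
(no rows)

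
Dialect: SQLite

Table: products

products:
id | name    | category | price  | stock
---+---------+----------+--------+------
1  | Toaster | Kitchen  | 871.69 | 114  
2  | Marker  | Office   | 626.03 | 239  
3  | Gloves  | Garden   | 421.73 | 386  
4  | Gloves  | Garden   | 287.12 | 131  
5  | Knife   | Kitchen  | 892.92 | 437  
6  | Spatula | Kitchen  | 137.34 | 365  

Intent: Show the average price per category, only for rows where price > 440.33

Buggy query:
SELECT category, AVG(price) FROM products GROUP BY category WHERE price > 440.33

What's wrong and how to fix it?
Bug: WHERE cannot follow GROUP BY

Fix: Place WHERE between FROM and GROUP BY

Corrected query:
SELECT category, AVG(price) FROM products WHERE price > 440.33 GROUP BY category

Result:
category | AVG(price)
---------+-----------
Kitchen  | 882.305   
Office   | 626.03    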